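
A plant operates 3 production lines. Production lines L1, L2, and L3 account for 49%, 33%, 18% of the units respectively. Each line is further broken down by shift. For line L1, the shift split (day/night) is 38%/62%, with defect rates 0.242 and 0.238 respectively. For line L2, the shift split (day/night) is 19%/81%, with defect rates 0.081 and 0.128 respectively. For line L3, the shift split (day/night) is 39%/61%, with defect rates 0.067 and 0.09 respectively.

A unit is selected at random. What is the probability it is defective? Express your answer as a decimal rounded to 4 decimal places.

P(D) ≈ 0.1712

P(D|L1) = 0.38·0.242 + 0.62·0.238 = 0.09196 + 0.14756 = 0.23952
P(D|L2) = 0.19·0.081 + 0.81·0.128 = 0.01539 + 0.10368 = 0.11907
P(D|L3) = 0.39·0.067 + 0.61·0.09 = 0.02613 + 0.0549 = 0.08103
By total probability over the outer partition,
P(D) = 0.49·0.23952 + 0.33·0.11907 + 0.18·0.08103
      = 0.1173648 + 0.0392931 + 0.0145854 = 0.1712433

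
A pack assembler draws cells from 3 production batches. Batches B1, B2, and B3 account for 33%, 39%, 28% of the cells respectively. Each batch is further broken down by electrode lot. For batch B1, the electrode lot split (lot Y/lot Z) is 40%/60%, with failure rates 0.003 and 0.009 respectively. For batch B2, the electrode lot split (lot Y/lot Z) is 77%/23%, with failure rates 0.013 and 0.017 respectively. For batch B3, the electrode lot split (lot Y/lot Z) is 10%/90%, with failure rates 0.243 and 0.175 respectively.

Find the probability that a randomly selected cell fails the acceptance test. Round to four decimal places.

0.0585

P(F|B1) = 0.4·0.003 + 0.6·0.009 = 0.0012 + 0.0054 = 0.0066
P(F|B2) = 0.77·0.013 + 0.23·0.017 = 0.01001 + 0.00391 = 0.01392
P(F|B3) = 0.1·0.243 + 0.9·0.175 = 0.0243 + 0.1575 = 0.1818
Then overall,
P(F) = 0.33·0.0066 + 0.39·0.01392 + 0.28·0.1818
      = 0.002178 + 0.0054288 + 0.050904 = 0.0585108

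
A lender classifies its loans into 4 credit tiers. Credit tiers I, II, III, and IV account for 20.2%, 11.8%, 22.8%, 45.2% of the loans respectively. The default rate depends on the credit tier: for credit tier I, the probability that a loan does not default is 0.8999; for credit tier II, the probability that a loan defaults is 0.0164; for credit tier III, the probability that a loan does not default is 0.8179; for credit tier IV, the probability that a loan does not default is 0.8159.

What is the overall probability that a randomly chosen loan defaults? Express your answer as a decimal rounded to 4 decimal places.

P(D|I) = 1 − 0.8999 = 0.1001.
P(D|III) = 1 − 0.8179 = 0.1821.
P(D|IV) = 1 − 0.8159 = 0.1841.
P(D) = P(D|I)·P(I) + P(D|II)·P(II) + P(D|III)·P(III) + P(D|IV)·P(IV)
      = 0.1001·0.202 + 0.0164·0.118 + 0.1821·0.228 + 0.1841·0.452
      = 0.0202202 + 0.0019352 + 0.0415188 + 0.0832132 = 0.1468874

P(D) ≈ 0.1469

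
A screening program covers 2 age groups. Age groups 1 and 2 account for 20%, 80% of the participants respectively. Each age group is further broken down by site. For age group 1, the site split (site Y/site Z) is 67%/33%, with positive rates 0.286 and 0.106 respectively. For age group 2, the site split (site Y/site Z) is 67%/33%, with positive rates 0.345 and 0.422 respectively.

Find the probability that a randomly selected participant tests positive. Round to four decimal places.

P(T|1) = 0.67·0.286 + 0.33·0.106 = 0.19162 + 0.03498 = 0.2266
P(T|2) = 0.67·0.345 + 0.33·0.422 = 0.23115 + 0.13926 = 0.37041
By total probability over the outer partition,
P(T) = 0.2·0.2266 + 0.8·0.37041
      = 0.04532 + 0.296328 = 0.341648

0.3416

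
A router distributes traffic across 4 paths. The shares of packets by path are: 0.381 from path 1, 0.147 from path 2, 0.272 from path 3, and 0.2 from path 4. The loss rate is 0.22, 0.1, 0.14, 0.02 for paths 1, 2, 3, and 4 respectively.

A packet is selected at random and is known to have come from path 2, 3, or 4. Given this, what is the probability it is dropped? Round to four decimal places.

0.0917

Let S = {2, 3, 4}.
P(S) = 0.147 + 0.272 + 0.2 = 0.619.
P(L ∩ S) = 0.1·0.147 + 0.14·0.272 + 0.02·0.2 = 0.0147 + 0.03808 + 0.004 = 0.05678.
P(L | S) = 0.05678 / 0.619 = 0.091729…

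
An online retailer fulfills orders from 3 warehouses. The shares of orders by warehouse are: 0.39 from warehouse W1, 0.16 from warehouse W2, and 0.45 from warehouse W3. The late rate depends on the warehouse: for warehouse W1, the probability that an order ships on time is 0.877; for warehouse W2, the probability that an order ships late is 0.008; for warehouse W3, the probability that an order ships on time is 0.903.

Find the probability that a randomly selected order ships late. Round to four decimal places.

P(L|W1) = 1 − 0.877 = 0.123.
P(L|W3) = 1 − 0.903 = 0.097.
By the law of total probability,
P(L) = P(L|W1)·P(W1) + P(L|W2)·P(W2) + P(L|W3)·P(W3)
      = 0.123·0.39 + 0.008·0.16 + 0.097·0.45
      = 0.04797 + 0.00128 + 0.04365 = 0.0929

P(L) ≈ 0.0929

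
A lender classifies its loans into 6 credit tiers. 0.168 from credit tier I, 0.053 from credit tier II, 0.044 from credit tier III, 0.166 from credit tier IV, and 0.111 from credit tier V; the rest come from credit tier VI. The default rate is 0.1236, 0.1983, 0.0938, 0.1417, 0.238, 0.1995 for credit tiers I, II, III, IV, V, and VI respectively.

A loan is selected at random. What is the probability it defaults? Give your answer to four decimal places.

P(VI) = 1 − (0.168 + 0.053 + 0.044 + 0.166 + 0.111) = 0.458.
Summing over the partition,
P(D) = P(D|I)·P(I) + P(D|II)·P(II) + P(D|III)·P(III) + P(D|IV)·P(IV) + P(D|V)·P(V) + P(D|VI)·P(VI)
      = 0.1236·0.168 + 0.1983·0.053 + 0.0938·0.044 + 0.1417·0.166 + 0.238·0.111 + 0.1995·0.458
      = 0.0207648 + 0.0105099 + 0.0041272 + 0.0235222 + 0.026418 + 0.091371 = 0.1767131

0.1767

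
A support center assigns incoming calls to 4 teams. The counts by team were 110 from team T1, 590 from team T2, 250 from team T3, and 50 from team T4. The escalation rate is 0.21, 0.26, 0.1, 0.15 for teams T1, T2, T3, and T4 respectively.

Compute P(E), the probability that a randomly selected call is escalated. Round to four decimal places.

0.2090

Total: 110 + 590 + 250 + 50 = 1000.
P(T1) = 110/1000 = 0.11. P(T2) = 590/1000 = 0.59. P(T3) = 250/1000 = 0.25. P(T4) = 50/1000 = 0.05.
By the law of total probability,
P(E) = P(E|T1)·P(T1) + P(E|T2)·P(T2) + P(E|T3)·P(T3) + P(E|T4)·P(T4)
      = 0.21·0.11 + 0.26·0.59 + 0.1·0.25 + 0.15·0.05
      = 0.0231 + 0.1534 + 0.025 + 0.0075 = 0.209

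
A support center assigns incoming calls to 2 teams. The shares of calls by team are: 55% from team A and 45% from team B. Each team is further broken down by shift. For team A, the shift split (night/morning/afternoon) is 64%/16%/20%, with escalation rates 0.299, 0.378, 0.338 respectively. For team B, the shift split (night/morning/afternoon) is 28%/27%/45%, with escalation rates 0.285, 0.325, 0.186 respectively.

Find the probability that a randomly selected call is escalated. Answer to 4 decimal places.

0.2888

P(E|A) = 0.64·0.299 + 0.16·0.378 + 0.2·0.338 = 0.19136 + 0.06048 + 0.0676 = 0.31944
P(E|B) = 0.28·0.285 + 0.27·0.325 + 0.45·0.186 = 0.0798 + 0.08775 + 0.0837 = 0.25125
Then overall,
P(E) = 0.55·0.31944 + 0.45·0.25125
      = 0.175692 + 0.1130625 = 0.2887545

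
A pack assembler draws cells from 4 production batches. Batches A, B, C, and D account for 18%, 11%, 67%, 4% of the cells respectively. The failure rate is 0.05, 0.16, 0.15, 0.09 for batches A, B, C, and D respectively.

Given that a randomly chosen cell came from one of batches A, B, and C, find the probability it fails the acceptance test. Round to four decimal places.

Let S = {A, B, C}.
P(S) = 0.18 + 0.11 + 0.67 = 0.96.
P(F ∩ S) = 0.05·0.18 + 0.16·0.11 + 0.15·0.67 = 0.009 + 0.0176 + 0.1005 = 0.1271.
P(F | S) = 0.1271 / 0.96 = 0.132396…

0.1324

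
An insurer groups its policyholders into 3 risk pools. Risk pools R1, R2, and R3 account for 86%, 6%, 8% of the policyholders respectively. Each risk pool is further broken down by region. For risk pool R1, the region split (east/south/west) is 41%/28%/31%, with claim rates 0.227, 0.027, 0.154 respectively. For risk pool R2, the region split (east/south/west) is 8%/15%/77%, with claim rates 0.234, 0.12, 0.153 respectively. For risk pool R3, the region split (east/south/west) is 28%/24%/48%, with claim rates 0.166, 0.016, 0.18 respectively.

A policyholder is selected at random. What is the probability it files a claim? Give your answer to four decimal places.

P(C) ≈ 0.1478

P(C|R1) = 0.41·0.227 + 0.28·0.027 + 0.31·0.154 = 0.09307 + 0.00756 + 0.04774 = 0.14837
P(C|R2) = 0.08·0.234 + 0.15·0.12 + 0.77·0.153 = 0.01872 + 0.018 + 0.11781 = 0.15453
P(C|R3) = 0.28·0.166 + 0.24·0.016 + 0.48·0.18 = 0.04648 + 0.00384 + 0.0864 = 0.13672
Then overall,
P(C) = 0.86·0.14837 + 0.06·0.15453 + 0.08·0.13672
      = 0.1275982 + 0.0092718 + 0.0109376 = 0.1478076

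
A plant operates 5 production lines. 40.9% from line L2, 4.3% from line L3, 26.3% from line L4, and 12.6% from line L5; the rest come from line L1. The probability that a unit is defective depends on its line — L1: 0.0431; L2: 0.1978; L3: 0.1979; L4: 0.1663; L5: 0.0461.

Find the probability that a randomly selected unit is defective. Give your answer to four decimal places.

P(L1) = 1 − (0.409 + 0.043 + 0.263 + 0.126) = 0.159.
P(D) = P(D|L1)·P(L1) + P(D|L2)·P(L2) + P(D|L3)·P(L3) + P(D|L4)·P(L4) + P(D|L5)·P(L5)
      = 0.0431·0.159 + 0.1978·0.409 + 0.1979·0.043 + 0.1663·0.263 + 0.0461·0.126
      = 0.0068529 + 0.0809002 + 0.0085097 + 0.0437369 + 0.0058086 = 0.1458083

0.1458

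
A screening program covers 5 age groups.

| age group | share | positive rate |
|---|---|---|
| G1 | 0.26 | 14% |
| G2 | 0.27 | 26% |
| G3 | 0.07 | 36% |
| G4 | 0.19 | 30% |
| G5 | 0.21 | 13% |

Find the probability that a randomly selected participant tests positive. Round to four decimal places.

P(T) = P(T|G1)·P(G1) + P(T|G2)·P(G2) + P(T|G3)·P(G3) + P(T|G4)·P(G4) + P(T|G5)·P(G5)
      = 0.14·0.26 + 0.26·0.27 + 0.36·0.07 + 0.3·0.19 + 0.13·0.21
      = 0.0364 + 0.0702 + 0.0252 + 0.057 + 0.0273 = 0.2161

P(T) ≈ 0.2161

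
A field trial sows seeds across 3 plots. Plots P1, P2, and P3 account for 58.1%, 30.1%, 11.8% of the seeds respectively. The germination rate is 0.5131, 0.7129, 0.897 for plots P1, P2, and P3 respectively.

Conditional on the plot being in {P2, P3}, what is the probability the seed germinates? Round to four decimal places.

Let S = {P2, P3}.
P(S) = 0.301 + 0.118 = 0.419.
P(G ∩ S) = 0.7129·0.301 + 0.897·0.118 = 0.2145829 + 0.105846 = 0.3204289.
P(G | S) = 0.3204289 / 0.419 = 0.764747…

P(G|S) ≈ 0.7647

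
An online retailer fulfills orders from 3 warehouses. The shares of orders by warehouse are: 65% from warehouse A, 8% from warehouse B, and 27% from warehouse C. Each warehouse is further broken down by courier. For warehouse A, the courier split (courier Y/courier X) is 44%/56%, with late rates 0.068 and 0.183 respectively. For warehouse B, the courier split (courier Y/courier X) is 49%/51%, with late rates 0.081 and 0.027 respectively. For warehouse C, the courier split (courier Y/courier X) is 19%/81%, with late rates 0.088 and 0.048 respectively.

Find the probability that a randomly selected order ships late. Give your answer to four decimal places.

P(L) ≈ 0.1053

P(L|A) = 0.44·0.068 + 0.56·0.183 = 0.02992 + 0.10248 = 0.1324
P(L|B) = 0.49·0.081 + 0.51·0.027 = 0.03969 + 0.01377 = 0.05346
P(L|C) = 0.19·0.088 + 0.81·0.048 = 0.01672 + 0.03888 = 0.0556
Then overall,
P(L) = 0.65·0.1324 + 0.08·0.05346 + 0.27·0.0556
      = 0.08606 + 0.0042768 + 0.015012 = 0.1053488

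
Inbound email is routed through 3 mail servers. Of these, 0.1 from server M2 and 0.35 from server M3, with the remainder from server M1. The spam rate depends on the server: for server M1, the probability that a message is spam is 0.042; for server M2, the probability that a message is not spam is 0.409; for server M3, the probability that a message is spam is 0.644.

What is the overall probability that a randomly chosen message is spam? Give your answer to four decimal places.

0.3076

P(M1) = 1 − (0.1 + 0.35) = 0.55.
P(S|M2) = 1 − 0.409 = 0.591.
P(S) = P(S|M1)·P(M1) + P(S|M2)·P(M2) + P(S|M3)·P(M3)
      = 0.042·0.55 + 0.591·0.1 + 0.644·0.35
      = 0.0231 + 0.0591 + 0.2254 = 0.3076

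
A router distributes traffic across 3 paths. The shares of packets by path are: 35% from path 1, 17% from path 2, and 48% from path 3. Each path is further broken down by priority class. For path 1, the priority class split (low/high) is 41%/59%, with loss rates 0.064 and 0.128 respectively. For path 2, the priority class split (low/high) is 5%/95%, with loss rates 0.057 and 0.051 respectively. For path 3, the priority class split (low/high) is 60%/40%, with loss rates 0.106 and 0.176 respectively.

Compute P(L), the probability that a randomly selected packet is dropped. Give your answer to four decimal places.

0.1087

P(L|1) = 0.41·0.064 + 0.59·0.128 = 0.02624 + 0.07552 = 0.10176
P(L|2) = 0.05·0.057 + 0.95·0.051 = 0.00285 + 0.04845 = 0.0513
P(L|3) = 0.6·0.106 + 0.4·0.176 = 0.0636 + 0.0704 = 0.134
By total probability over the outer partition,
P(L) = 0.35·0.10176 + 0.17·0.0513 + 0.48·0.134
      = 0.035616 + 0.008721 + 0.06432 = 0.108657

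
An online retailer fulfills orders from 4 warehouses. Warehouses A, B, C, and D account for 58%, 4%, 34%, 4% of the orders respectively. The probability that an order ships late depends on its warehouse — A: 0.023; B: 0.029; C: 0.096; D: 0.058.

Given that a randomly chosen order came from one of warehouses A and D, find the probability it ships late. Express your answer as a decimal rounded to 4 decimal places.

Let S = {A, D}.
P(S) = 0.58 + 0.04 = 0.62.
P(L ∩ S) = 0.023·0.58 + 0.058·0.04 = 0.01334 + 0.00232 = 0.01566.
P(L | S) = 0.01566 / 0.62 = 0.025258…

P(L|S) ≈ 0.0253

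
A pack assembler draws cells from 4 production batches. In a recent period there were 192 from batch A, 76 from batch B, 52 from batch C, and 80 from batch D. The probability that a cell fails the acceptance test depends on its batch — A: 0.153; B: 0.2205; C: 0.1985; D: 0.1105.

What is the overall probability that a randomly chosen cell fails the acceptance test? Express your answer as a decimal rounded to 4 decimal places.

Total: 192 + 76 + 52 + 80 = 400.
P(A) = 192/400 = 0.48. P(B) = 76/400 = 0.19. P(C) = 52/400 = 0.13. P(D) = 80/400 = 0.2.
By the law of total probability,
P(F) = P(F|A)·P(A) + P(F|B)·P(B) + P(F|C)·P(C) + P(F|D)·P(D)
      = 0.153·0.48 + 0.2205·0.19 + 0.1985·0.13 + 0.1105·0.2
      = 0.07344 + 0.041895 + 0.025805 + 0.0221 = 0.16324

P(F) ≈ 0.1632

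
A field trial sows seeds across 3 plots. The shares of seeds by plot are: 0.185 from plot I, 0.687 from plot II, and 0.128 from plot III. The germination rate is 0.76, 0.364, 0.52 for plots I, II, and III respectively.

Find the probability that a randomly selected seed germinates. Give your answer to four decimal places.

P(G) ≈ 0.4572

P(G) = P(G|I)·P(I) + P(G|II)·P(II) + P(G|III)·P(III)
      = 0.76·0.185 + 0.364·0.687 + 0.52·0.128
      = 0.1406 + 0.250068 + 0.06656 = 0.457228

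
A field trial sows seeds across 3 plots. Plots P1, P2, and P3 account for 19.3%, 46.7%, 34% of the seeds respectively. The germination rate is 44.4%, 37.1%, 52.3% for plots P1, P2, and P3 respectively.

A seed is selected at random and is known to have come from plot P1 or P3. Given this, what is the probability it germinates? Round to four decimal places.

Let S = {P1, P3}.
P(S) = 0.193 + 0.34 = 0.533.
P(G ∩ S) = 0.444·0.193 + 0.523·0.34 = 0.085692 + 0.17782 = 0.263512.
P(G | S) = 0.263512 / 0.533 = 0.494394…

P(G|S) ≈ 0.4944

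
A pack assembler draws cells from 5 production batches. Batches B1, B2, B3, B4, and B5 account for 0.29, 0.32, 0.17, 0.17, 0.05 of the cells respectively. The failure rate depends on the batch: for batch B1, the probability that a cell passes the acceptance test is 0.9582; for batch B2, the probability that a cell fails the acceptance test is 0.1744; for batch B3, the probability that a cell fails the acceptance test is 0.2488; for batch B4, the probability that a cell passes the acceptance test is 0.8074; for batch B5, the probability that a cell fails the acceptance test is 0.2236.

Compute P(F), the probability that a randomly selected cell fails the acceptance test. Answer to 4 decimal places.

P(F|B1) = 1 − 0.9582 = 0.0418.
P(F|B4) = 1 − 0.8074 = 0.1926.
P(F) = P(F|B1)·P(B1) + P(F|B2)·P(B2) + P(F|B3)·P(B3) + P(F|B4)·P(B4) + P(F|B5)·P(B5)
      = 0.0418·0.29 + 0.1744·0.32 + 0.2488·0.17 + 0.1926·0.17 + 0.2236·0.05
      = 0.012122 + 0.055808 + 0.042296 + 0.032742 + 0.01118 = 0.154148

P(F) ≈ 0.1541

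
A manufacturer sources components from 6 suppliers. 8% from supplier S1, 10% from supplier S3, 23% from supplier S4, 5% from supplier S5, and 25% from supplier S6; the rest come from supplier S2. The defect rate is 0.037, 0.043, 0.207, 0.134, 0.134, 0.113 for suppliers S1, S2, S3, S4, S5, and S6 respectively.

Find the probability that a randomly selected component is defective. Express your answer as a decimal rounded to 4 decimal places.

P(D) ≈ 0.1019

P(S2) = 1 − (0.08 + 0.1 + 0.23 + 0.05 + 0.25) = 0.29.
P(D) = P(D|S1)·P(S1) + P(D|S2)·P(S2) + P(D|S3)·P(S3) + P(D|S4)·P(S4) + P(D|S5)·P(S5) + P(D|S6)·P(S6)
      = 0.037·0.08 + 0.043·0.29 + 0.207·0.1 + 0.134·0.23 + 0.134·0.05 + 0.113·0.25
      = 0.00296 + 0.01247 + 0.0207 + 0.03082 + 0.0067 + 0.02825 = 0.1019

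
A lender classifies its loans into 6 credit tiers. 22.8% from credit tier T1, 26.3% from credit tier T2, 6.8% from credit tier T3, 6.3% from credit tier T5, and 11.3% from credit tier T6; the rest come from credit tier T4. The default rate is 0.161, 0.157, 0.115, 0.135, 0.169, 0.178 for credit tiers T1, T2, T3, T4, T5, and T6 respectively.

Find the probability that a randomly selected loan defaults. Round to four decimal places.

P(T4) = 1 − (0.228 + 0.263 + 0.068 + 0.063 + 0.113) = 0.265.
P(D) = P(D|T1)·P(T1) + P(D|T2)·P(T2) + P(D|T3)·P(T3) + P(D|T4)·P(T4) + P(D|T5)·P(T5) + P(D|T6)·P(T6)
      = 0.161·0.228 + 0.157·0.263 + 0.115·0.068 + 0.135·0.265 + 0.169·0.063 + 0.178·0.113
      = 0.036708 + 0.041291 + 0.00782 + 0.035775 + 0.010647 + 0.020114 = 0.152355

P(D) ≈ 0.1524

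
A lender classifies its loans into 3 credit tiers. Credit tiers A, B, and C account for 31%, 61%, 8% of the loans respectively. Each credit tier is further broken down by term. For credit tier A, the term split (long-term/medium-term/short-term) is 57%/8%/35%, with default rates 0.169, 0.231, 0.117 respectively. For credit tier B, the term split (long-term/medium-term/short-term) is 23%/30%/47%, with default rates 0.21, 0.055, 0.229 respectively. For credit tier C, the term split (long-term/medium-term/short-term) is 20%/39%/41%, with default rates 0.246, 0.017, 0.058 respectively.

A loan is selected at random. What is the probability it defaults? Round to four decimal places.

P(D|A) = 0.57·0.169 + 0.08·0.231 + 0.35·0.117 = 0.09633 + 0.01848 + 0.04095 = 0.15576
P(D|B) = 0.23·0.21 + 0.3·0.055 + 0.47·0.229 = 0.0483 + 0.0165 + 0.10763 = 0.17243
P(D|C) = 0.2·0.246 + 0.39·0.017 + 0.41·0.058 = 0.0492 + 0.00663 + 0.02378 = 0.07961
By total probability over the outer partition,
P(D) = 0.31·0.15576 + 0.61·0.17243 + 0.08·0.07961
      = 0.0482856 + 0.1051823 + 0.0063688 = 0.1598367

P(D) ≈ 0.1598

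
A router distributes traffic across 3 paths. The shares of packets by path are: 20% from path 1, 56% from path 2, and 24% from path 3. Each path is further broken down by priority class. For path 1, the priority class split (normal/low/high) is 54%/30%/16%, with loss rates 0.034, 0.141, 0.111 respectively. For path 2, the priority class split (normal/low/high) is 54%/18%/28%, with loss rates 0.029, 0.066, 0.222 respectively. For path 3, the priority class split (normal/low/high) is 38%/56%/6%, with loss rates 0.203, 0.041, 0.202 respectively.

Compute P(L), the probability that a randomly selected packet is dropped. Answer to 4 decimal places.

P(L|1) = 0.54·0.034 + 0.3·0.141 + 0.16·0.111 = 0.01836 + 0.0423 + 0.01776 = 0.07842
P(L|2) = 0.54·0.029 + 0.18·0.066 + 0.28·0.222 = 0.01566 + 0.01188 + 0.06216 = 0.0897
P(L|3) = 0.38·0.203 + 0.56·0.041 + 0.06·0.202 = 0.07714 + 0.02296 + 0.01212 = 0.11222
Then overall,
P(L) = 0.2·0.07842 + 0.56·0.0897 + 0.24·0.11222
      = 0.015684 + 0.050232 + 0.0269328 = 0.0928488

P(L) ≈ 0.0928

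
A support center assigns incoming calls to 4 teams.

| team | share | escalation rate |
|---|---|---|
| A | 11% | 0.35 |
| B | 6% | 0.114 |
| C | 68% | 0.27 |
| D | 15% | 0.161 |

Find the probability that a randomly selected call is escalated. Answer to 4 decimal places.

P(E) = P(E|A)·P(A) + P(E|B)·P(B) + P(E|C)·P(C) + P(E|D)·P(D)
      = 0.35·0.11 + 0.114·0.06 + 0.27·0.68 + 0.161·0.15
      = 0.0385 + 0.00684 + 0.1836 + 0.02415 = 0.25309

0.2531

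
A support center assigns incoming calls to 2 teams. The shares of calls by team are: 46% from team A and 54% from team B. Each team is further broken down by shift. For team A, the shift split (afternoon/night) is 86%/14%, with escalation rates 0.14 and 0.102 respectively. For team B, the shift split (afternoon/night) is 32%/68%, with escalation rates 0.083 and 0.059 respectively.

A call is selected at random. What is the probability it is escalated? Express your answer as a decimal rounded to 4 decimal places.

P(E|A) = 0.86·0.14 + 0.14·0.102 = 0.1204 + 0.01428 = 0.13468
P(E|B) = 0.32·0.083 + 0.68·0.059 = 0.02656 + 0.04012 = 0.06668
Then overall,
P(E) = 0.46·0.13468 + 0.54·0.06668
      = 0.0619528 + 0.0360072 = 0.09796

0.0980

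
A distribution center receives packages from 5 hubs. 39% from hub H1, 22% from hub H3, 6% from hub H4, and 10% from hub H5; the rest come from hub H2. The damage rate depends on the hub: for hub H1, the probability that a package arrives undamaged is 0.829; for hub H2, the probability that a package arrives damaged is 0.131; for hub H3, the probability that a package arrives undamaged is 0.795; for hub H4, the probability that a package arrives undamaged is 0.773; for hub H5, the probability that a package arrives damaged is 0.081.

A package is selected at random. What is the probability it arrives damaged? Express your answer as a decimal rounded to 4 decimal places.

P(H2) = 1 − (0.39 + 0.22 + 0.06 + 0.1) = 0.23.
P(D|H1) = 1 − 0.829 = 0.171.
P(D|H3) = 1 − 0.795 = 0.205.
P(D|H4) = 1 − 0.773 = 0.227.
P(D) = P(D|H1)·P(H1) + P(D|H2)·P(H2) + P(D|H3)·P(H3) + P(D|H4)·P(H4) + P(D|H5)·P(H5)
      = 0.171·0.39 + 0.131·0.23 + 0.205·0.22 + 0.227·0.06 + 0.081·0.1
      = 0.06669 + 0.03013 + 0.0451 + 0.01362 + 0.0081 = 0.16364

P(D) ≈ 0.1636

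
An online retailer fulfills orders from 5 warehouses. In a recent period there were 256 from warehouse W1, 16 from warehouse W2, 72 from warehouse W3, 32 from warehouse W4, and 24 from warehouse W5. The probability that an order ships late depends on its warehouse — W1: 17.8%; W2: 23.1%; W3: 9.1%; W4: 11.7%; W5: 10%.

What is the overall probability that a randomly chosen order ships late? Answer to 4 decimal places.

Total: 256 + 16 + 72 + 32 + 24 = 400.
P(W1) = 256/400 = 0.64. P(W2) = 16/400 = 0.04. P(W3) = 72/400 = 0.18. P(W4) = 32/400 = 0.08. P(W5) = 24/400 = 0.06.
P(L) = P(L|W1)·P(W1) + P(L|W2)·P(W2) + P(L|W3)·P(W3) + P(L|W4)·P(W4) + P(L|W5)·P(W5)
      = 0.178·0.64 + 0.231·0.04 + 0.091·0.18 + 0.117·0.08 + 0.1·0.06
      = 0.11392 + 0.00924 + 0.01638 + 0.00936 + 0.006 = 0.1549

0.1549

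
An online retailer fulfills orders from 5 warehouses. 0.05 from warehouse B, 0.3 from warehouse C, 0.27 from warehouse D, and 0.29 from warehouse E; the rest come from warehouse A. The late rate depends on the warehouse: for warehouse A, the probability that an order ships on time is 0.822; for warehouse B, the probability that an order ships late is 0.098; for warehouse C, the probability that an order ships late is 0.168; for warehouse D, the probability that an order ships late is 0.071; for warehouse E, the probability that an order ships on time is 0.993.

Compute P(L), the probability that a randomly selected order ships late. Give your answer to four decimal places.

P(A) = 1 − (0.05 + 0.3 + 0.27 + 0.29) = 0.09.
P(L|A) = 1 − 0.822 = 0.178.
P(L|E) = 1 − 0.993 = 0.007.
P(L) = P(L|A)·P(A) + P(L|B)·P(B) + P(L|C)·P(C) + P(L|D)·P(D) + P(L|E)·P(E)
      = 0.178·0.09 + 0.098·0.05 + 0.168·0.3 + 0.071·0.27 + 0.007·0.29
      = 0.01602 + 0.0049 + 0.0504 + 0.01917 + 0.00203 = 0.09252

P(L) ≈ 0.0925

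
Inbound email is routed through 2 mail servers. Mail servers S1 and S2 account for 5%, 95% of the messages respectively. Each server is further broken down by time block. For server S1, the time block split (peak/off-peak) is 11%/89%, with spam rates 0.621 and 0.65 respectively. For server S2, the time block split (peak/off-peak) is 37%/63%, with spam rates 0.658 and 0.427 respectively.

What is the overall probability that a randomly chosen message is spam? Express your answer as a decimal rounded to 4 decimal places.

P(S) ≈ 0.5192

P(S|S1) = 0.11·0.621 + 0.89·0.65 = 0.06831 + 0.5785 = 0.64681
P(S|S2) = 0.37·0.658 + 0.63·0.427 = 0.24346 + 0.26901 = 0.51247
By total probability over the outer partition,
P(S) = 0.05·0.64681 + 0.95·0.51247
      = 0.0323405 + 0.4868465 = 0.519187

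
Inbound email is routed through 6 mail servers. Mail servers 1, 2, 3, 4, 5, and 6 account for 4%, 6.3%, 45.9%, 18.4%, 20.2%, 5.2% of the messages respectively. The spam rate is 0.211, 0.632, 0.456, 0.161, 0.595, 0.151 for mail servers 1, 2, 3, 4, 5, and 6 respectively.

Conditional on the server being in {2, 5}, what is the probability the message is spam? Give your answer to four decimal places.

P(S|J) ≈ 0.6038

Let J = {2, 5}.
P(J) = 0.063 + 0.202 = 0.265.
P(S ∩ J) = 0.632·0.063 + 0.595·0.202 = 0.039816 + 0.12019 = 0.160006.
P(S | J) = 0.160006 / 0.265 = 0.603796…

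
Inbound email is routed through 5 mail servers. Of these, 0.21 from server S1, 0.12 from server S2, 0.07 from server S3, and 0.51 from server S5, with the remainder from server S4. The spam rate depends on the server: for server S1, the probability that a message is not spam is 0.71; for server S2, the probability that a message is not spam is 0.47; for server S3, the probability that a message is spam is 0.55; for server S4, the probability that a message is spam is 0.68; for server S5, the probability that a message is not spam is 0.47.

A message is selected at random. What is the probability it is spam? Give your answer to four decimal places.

0.4945

P(S4) = 1 − (0.21 + 0.12 + 0.07 + 0.51) = 0.09.
P(S|S1) = 1 − 0.71 = 0.29.
P(S|S2) = 1 − 0.47 = 0.53.
P(S|S5) = 1 − 0.47 = 0.53.
P(S) = P(S|S1)·P(S1) + P(S|S2)·P(S2) + P(S|S3)·P(S3) + P(S|S4)·P(S4) + P(S|S5)·P(S5)
      = 0.29·0.21 + 0.53·0.12 + 0.55·0.07 + 0.68·0.09 + 0.53·0.51
      = 0.0609 + 0.0636 + 0.0385 + 0.0612 + 0.2703 = 0.4945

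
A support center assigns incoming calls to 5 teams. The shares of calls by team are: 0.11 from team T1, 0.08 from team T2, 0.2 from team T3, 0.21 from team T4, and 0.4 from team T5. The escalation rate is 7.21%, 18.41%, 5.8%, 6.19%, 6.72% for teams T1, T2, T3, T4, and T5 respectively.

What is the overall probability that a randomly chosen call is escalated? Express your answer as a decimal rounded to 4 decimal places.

P(E) ≈ 0.0741

P(E) = P(E|T1)·P(T1) + P(E|T2)·P(T2) + P(E|T3)·P(T3) + P(E|T4)·P(T4) + P(E|T5)·P(T5)
      = 0.0721·0.11 + 0.1841·0.08 + 0.058·0.2 + 0.0619·0.21 + 0.0672·0.4
      = 0.007931 + 0.014728 + 0.0116 + 0.012999 + 0.02688 = 0.074138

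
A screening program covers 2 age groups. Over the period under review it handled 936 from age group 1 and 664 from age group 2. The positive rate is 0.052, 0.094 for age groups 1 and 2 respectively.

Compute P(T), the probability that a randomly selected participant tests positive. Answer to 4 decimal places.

P(T) ≈ 0.0694

Total: 936 + 664 = 1600.
P(1) = 936/1600 = 0.585. P(2) = 664/1600 = 0.415.
P(T) = P(T|1)·P(1) + P(T|2)·P(2)
      = 0.052·0.585 + 0.094·0.415
      = 0.03042 + 0.03901 = 0.06943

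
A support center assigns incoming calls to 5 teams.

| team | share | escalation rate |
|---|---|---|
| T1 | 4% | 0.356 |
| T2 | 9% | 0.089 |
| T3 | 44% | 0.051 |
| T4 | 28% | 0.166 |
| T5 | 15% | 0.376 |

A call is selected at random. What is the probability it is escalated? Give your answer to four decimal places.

Summing over the partition,
P(E) = P(E|T1)·P(T1) + P(E|T2)·P(T2) + P(E|T3)·P(T3) + P(E|T4)·P(T4) + P(E|T5)·P(T5)
      = 0.356·0.04 + 0.089·0.09 + 0.051·0.44 + 0.166·0.28 + 0.376·0.15
      = 0.01424 + 0.00801 + 0.02244 + 0.04648 + 0.0564 = 0.14757

P(E) ≈ 0.1476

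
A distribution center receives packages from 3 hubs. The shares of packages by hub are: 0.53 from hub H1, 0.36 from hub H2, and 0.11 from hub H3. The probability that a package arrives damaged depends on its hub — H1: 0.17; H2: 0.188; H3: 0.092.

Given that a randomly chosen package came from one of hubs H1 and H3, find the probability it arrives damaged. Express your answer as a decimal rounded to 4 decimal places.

0.1566

Let S = {H1, H3}.
P(S) = 0.53 + 0.11 = 0.64.
P(D ∩ S) = 0.17·0.53 + 0.092·0.11 = 0.0901 + 0.01012 = 0.10022.
P(D | S) = 0.10022 / 0.64 = 0.156594…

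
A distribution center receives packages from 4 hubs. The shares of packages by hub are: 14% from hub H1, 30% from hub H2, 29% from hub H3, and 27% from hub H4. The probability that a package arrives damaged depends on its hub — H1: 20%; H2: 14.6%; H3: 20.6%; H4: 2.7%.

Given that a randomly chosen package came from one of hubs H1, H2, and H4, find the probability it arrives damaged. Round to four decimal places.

Let S = {H1, H2, H4}.
P(S) = 0.14 + 0.3 + 0.27 = 0.71.
P(D ∩ S) = 0.2·0.14 + 0.146·0.3 + 0.027·0.27 = 0.028 + 0.0438 + 0.00729 = 0.07909.
P(D | S) = 0.07909 / 0.71 = 0.111394…

0.1114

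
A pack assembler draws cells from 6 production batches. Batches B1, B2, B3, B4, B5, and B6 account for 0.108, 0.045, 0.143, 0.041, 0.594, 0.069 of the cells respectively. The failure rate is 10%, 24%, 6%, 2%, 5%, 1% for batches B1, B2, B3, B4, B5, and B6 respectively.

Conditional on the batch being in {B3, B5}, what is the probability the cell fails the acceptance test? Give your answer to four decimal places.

Let S = {B3, B5}.
P(S) = 0.143 + 0.594 = 0.737.
P(F ∩ S) = 0.06·0.143 + 0.05·0.594 = 0.00858 + 0.0297 = 0.03828.
P(F | S) = 0.03828 / 0.737 = 0.051940…

0.0519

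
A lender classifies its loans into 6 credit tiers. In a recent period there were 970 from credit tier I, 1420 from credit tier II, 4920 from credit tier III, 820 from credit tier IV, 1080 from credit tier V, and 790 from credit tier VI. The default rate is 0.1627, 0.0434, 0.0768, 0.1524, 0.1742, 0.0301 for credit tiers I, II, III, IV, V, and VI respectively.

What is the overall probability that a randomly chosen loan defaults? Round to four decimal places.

P(D) ≈ 0.0934

Total: 970 + 1420 + 4920 + 820 + 1080 + 790 = 10000.
P(I) = 970/10000 = 0.097. P(II) = 1420/10000 = 0.142. P(III) = 4920/10000 = 0.492. P(IV) = 820/10000 = 0.082. P(V) = 1080/10000 = 0.108. P(VI) = 790/10000 = 0.079.
Summing over the partition,
P(D) = P(D|I)·P(I) + P(D|II)·P(II) + P(D|III)·P(III) + P(D|IV)·P(IV) + P(D|V)·P(V) + P(D|VI)·P(VI)
      = 0.1627·0.097 + 0.0434·0.142 + 0.0768·0.492 + 0.1524·0.082 + 0.1742·0.108 + 0.0301·0.079
      = 0.0157819 + 0.0061628 + 0.0377856 + 0.0124968 + 0.0188136 + 0.0023779 = 0.0934186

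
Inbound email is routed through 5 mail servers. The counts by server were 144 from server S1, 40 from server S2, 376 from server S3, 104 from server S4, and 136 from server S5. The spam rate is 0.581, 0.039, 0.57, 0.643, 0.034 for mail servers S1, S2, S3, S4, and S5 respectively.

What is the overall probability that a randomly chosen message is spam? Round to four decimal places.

Total: 144 + 40 + 376 + 104 + 136 = 800.
P(S1) = 144/800 = 0.18. P(S2) = 40/800 = 0.05. P(S3) = 376/800 = 0.47. P(S4) = 104/800 = 0.13. P(S5) = 136/800 = 0.17.
P(S) = P(S|S1)·P(S1) + P(S|S2)·P(S2) + P(S|S3)·P(S3) + P(S|S4)·P(S4) + P(S|S5)·P(S5)
      = 0.581·0.18 + 0.039·0.05 + 0.57·0.47 + 0.643·0.13 + 0.034·0.17
      = 0.10458 + 0.00195 + 0.2679 + 0.08359 + 0.00578 = 0.4638

P(S) ≈ 0.4638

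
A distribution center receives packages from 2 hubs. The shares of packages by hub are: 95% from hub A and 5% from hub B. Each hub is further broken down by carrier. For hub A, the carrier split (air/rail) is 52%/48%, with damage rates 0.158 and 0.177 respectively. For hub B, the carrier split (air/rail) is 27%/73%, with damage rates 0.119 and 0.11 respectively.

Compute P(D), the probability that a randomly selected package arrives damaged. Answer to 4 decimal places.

P(D|A) = 0.52·0.158 + 0.48·0.177 = 0.08216 + 0.08496 = 0.16712
P(D|B) = 0.27·0.119 + 0.73·0.11 = 0.03213 + 0.0803 = 0.11243
Then overall,
P(D) = 0.95·0.16712 + 0.05·0.11243
      = 0.158764 + 0.0056215 = 0.1643855

P(D) ≈ 0.1644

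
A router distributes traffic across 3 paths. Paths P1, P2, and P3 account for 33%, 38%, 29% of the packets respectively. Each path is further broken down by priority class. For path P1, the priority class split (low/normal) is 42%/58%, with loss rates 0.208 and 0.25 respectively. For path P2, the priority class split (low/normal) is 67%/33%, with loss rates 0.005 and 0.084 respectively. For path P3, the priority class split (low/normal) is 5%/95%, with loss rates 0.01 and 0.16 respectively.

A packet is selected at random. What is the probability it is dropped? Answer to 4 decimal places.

P(L|P1) = 0.42·0.208 + 0.58·0.25 = 0.08736 + 0.145 = 0.23236
P(L|P2) = 0.67·0.005 + 0.33·0.084 = 0.00335 + 0.02772 = 0.03107
P(L|P3) = 0.05·0.01 + 0.95·0.16 = 0.0005 + 0.152 = 0.1525
By total probability over the outer partition,
P(L) = 0.33·0.23236 + 0.38·0.03107 + 0.29·0.1525
      = 0.0766788 + 0.0118066 + 0.044225 = 0.1327104

P(L) ≈ 0.1327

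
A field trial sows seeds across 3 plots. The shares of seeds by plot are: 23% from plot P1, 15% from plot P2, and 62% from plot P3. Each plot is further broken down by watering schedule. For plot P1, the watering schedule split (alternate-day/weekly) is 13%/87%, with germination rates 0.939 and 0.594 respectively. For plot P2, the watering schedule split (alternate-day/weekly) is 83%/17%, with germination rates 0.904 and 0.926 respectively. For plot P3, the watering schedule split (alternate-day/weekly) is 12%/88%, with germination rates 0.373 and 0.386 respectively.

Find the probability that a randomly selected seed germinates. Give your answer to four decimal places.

P(G|P1) = 0.13·0.939 + 0.87·0.594 = 0.12207 + 0.51678 = 0.63885
P(G|P2) = 0.83·0.904 + 0.17·0.926 = 0.75032 + 0.15742 = 0.90774
P(G|P3) = 0.12·0.373 + 0.88·0.386 = 0.04476 + 0.33968 = 0.38444
Then overall,
P(G) = 0.23·0.63885 + 0.15·0.90774 + 0.62·0.38444
      = 0.1469355 + 0.136161 + 0.2383528 = 0.5214493

0.5214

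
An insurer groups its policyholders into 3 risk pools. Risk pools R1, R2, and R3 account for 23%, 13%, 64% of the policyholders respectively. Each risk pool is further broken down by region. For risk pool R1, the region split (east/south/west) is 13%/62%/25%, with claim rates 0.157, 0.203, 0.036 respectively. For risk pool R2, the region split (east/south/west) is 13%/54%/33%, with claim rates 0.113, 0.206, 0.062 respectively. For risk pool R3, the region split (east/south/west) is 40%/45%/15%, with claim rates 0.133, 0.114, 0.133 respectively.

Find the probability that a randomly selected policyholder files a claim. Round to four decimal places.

0.1344

P(C|R1) = 0.13·0.157 + 0.62·0.203 + 0.25·0.036 = 0.02041 + 0.12586 + 0.009 = 0.15527
P(C|R2) = 0.13·0.113 + 0.54·0.206 + 0.33·0.062 = 0.01469 + 0.11124 + 0.02046 = 0.14639
P(C|R3) = 0.4·0.133 + 0.45·0.114 + 0.15·0.133 = 0.0532 + 0.0513 + 0.01995 = 0.12445
By total probability over the outer partition,
P(C) = 0.23·0.15527 + 0.13·0.14639 + 0.64·0.12445
      = 0.0357121 + 0.0190307 + 0.079648 = 0.1343908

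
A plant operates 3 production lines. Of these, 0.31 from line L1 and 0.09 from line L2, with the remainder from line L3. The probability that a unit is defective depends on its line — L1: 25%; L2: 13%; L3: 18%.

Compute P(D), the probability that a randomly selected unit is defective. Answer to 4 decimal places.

P(D) ≈ 0.1972

P(L3) = 1 − (0.31 + 0.09) = 0.6.
By the law of total probability,
P(D) = P(D|L1)·P(L1) + P(D|L2)·P(L2) + P(D|L3)·P(L3)
      = 0.25·0.31 + 0.13·0.09 + 0.18·0.6
      = 0.0775 + 0.0117 + 0.108 = 0.1972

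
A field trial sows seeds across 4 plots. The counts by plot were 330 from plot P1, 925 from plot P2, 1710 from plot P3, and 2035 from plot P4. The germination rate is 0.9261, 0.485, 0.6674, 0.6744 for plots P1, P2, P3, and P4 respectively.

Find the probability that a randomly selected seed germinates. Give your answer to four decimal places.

0.6536

Total: 330 + 925 + 1710 + 2035 = 5000.
P(P1) = 330/5000 = 0.066. P(P2) = 925/5000 = 0.185. P(P3) = 1710/5000 = 0.342. P(P4) = 2035/5000 = 0.407.
Summing over the partition,
P(G) = P(G|P1)·P(P1) + P(G|P2)·P(P2) + P(G|P3)·P(P3) + P(G|P4)·P(P4)
      = 0.9261·0.066 + 0.485·0.185 + 0.6674·0.342 + 0.6744·0.407
      = 0.0611226 + 0.089725 + 0.2282508 + 0.2744808 = 0.6535792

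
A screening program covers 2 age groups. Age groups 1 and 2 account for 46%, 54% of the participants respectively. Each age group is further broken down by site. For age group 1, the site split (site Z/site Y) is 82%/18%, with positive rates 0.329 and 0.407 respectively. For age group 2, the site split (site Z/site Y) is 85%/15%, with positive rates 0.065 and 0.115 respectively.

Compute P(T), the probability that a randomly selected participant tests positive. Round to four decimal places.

0.1969

P(T|1) = 0.82·0.329 + 0.18·0.407 = 0.26978 + 0.07326 = 0.34304
P(T|2) = 0.85·0.065 + 0.15·0.115 = 0.05525 + 0.01725 = 0.0725
By total probability over the outer partition,
P(T) = 0.46·0.34304 + 0.54·0.0725
      = 0.1577984 + 0.03915 = 0.1969484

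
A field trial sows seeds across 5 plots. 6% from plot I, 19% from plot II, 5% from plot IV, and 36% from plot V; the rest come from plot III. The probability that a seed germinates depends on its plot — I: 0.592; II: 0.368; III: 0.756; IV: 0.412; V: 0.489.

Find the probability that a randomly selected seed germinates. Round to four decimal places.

0.5591

P(III) = 1 − (0.06 + 0.19 + 0.05 + 0.36) = 0.34.
P(G) = P(G|I)·P(I) + P(G|II)·P(II) + P(G|III)·P(III) + P(G|IV)·P(IV) + P(G|V)·P(V)
      = 0.592·0.06 + 0.368·0.19 + 0.756·0.34 + 0.412·0.05 + 0.489·0.36
      = 0.03552 + 0.06992 + 0.25704 + 0.0206 + 0.17604 = 0.55912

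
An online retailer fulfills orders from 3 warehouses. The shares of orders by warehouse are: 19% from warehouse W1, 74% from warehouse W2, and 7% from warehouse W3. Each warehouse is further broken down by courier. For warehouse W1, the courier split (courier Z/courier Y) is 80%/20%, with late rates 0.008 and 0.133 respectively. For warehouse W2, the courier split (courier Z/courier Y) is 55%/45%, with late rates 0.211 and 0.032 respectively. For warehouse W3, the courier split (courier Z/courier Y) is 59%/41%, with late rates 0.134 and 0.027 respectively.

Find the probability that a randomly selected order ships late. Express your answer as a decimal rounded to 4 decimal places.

P(L|W1) = 0.8·0.008 + 0.2·0.133 = 0.0064 + 0.0266 = 0.033
P(L|W2) = 0.55·0.211 + 0.45·0.032 = 0.11605 + 0.0144 = 0.13045
P(L|W3) = 0.59·0.134 + 0.41·0.027 = 0.07906 + 0.01107 = 0.09013
By total probability over the outer partition,
P(L) = 0.19·0.033 + 0.74·0.13045 + 0.07·0.09013
      = 0.00627 + 0.096533 + 0.0063091 = 0.1091121

0.1091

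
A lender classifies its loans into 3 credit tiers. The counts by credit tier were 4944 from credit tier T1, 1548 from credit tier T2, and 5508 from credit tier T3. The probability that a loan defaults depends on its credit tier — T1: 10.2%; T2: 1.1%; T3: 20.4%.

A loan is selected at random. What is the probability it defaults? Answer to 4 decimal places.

Total: 4944 + 1548 + 5508 = 12000.
P(T1) = 4944/12000 = 0.412. P(T2) = 1548/12000 = 0.129. P(T3) = 5508/12000 = 0.459.
By the law of total probability,
P(D) = P(D|T1)·P(T1) + P(D|T2)·P(T2) + P(D|T3)·P(T3)
      = 0.102·0.412 + 0.011·0.129 + 0.204·0.459
      = 0.042024 + 0.001419 + 0.093636 = 0.137079

P(D) ≈ 0.1371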